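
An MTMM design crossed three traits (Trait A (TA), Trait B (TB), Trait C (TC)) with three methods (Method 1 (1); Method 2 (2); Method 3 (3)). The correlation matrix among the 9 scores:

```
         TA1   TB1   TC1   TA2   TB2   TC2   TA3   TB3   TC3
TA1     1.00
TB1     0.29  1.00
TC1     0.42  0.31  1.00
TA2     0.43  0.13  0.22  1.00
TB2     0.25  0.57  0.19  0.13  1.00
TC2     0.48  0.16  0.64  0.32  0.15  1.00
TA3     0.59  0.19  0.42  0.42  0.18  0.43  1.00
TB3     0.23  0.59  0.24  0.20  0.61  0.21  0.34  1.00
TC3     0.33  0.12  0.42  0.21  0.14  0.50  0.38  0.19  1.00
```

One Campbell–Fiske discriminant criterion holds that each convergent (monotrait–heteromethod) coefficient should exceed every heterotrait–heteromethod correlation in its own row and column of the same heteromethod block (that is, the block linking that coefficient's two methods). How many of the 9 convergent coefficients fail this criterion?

3

Checking each validity diagonal entry against its comparison values:
TA (methods 1·2): 0.43 vs {0.25, 0.13, 0.48, 0.22} → fail.
TA (methods 1·3): 0.59 vs {0.23, 0.19, 0.33, 0.42} → pass.
TA (methods 2·3): 0.42 vs {0.20, 0.18, 0.21, 0.43} → fail.
TB (methods 1·2): 0.57 vs {0.13, 0.25, 0.16, 0.19} → pass.
TB (methods 1·3): 0.59 vs {0.19, 0.23, 0.12, 0.24} → pass.
TB (methods 2·3): 0.61 vs {0.18, 0.20, 0.14, 0.21} → pass.
TC (methods 1·2): 0.64 vs {0.22, 0.48, 0.19, 0.16} → pass.
TC (methods 1·3): 0.42 vs {0.42, 0.33, 0.24, 0.12} → fail.
TC (methods 2·3): 0.50 vs {0.43, 0.21, 0.21, 0.14} → pass.
3 of 9 fail.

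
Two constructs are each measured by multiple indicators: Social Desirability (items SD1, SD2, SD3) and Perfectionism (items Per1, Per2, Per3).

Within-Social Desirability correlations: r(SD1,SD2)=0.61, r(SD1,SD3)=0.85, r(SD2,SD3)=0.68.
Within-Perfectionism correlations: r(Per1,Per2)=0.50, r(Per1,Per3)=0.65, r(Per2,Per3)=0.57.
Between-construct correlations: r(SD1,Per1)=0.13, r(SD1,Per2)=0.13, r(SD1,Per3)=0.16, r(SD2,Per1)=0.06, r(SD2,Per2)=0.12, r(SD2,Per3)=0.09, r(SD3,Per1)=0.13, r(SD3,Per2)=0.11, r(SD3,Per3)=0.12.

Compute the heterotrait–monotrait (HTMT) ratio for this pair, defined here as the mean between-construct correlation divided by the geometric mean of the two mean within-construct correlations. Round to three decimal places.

0.182

Mean between = 1.05/9 = 0.1167.
Mean within-SD = 2.14/3 = 0.7133; mean within-Per = 1.72/3 = 0.5733.
Geometric mean = √(0.7133 × 0.5733) = 0.6395.
HTMT = 0.1167 / 0.6395 = 0.182.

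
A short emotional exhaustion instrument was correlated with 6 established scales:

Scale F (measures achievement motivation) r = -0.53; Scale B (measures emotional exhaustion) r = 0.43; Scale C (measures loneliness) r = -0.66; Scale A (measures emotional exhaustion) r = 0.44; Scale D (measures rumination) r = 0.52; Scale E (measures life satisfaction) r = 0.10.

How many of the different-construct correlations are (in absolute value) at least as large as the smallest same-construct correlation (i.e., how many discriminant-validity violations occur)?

Convergent (same construct = emotional exhaustion): Scale B, Scale A.
Smallest convergent = 0.43. Discriminant |r|: 0.53, 0.66, 0.52, 0.10; count ≥ 0.43 → 3.

3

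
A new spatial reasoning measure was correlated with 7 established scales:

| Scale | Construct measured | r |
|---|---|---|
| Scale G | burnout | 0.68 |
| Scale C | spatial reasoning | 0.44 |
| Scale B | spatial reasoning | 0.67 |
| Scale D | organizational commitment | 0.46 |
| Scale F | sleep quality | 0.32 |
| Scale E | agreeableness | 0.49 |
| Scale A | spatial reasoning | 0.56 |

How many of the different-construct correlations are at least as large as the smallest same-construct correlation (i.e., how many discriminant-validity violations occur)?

Convergent (same construct = spatial reasoning): Scale C, Scale B, Scale A.
Smallest convergent = 0.44. Discriminant values: 0.68, 0.46, 0.32, 0.49; count ≥ 0.44 → 3.

3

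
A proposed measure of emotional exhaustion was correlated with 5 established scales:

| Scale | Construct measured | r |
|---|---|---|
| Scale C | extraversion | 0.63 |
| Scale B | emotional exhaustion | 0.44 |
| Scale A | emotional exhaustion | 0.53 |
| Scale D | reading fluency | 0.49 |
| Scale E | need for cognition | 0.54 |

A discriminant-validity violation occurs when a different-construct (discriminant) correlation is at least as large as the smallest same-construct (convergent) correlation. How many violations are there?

3

Convergent (same construct = emotional exhaustion): Scale B, Scale A.
Smallest convergent = 0.44. Discriminant values: 0.63, 0.49, 0.54; count ≥ 0.44 → 3.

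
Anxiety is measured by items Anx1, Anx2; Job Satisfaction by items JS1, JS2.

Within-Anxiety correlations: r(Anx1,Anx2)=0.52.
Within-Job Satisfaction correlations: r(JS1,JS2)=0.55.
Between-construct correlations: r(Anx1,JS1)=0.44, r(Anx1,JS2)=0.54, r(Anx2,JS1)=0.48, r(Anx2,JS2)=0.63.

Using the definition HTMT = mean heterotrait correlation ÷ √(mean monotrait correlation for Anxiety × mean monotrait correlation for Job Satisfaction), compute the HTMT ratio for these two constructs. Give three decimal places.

Between-construct mean = 2.09/4 = 0.5225.
Mean within-Anx = 0.52/1 = 0.5200; mean within-JS = 0.55/1 = 0.5500.
Geometric mean = √(0.5200 × 0.5500) = 0.5348.
HTMT = 0.5225 / 0.5348 = 0.977.

0.977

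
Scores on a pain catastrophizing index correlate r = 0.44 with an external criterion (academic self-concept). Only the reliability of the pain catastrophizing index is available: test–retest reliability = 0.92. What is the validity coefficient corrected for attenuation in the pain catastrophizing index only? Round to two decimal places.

Single correction: r_c = r_obs / √r_xx = 0.44 / √0.92 = 0.44 / 0.9592 ≈ 0.46.

0.46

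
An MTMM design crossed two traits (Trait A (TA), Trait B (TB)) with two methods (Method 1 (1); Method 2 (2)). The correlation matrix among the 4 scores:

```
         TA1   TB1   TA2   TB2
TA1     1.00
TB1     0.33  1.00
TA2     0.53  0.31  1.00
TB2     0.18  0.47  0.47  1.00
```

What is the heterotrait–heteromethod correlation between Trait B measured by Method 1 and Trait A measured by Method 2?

0.31

Different traits and methods: r(TB1, TA2) = 0.31.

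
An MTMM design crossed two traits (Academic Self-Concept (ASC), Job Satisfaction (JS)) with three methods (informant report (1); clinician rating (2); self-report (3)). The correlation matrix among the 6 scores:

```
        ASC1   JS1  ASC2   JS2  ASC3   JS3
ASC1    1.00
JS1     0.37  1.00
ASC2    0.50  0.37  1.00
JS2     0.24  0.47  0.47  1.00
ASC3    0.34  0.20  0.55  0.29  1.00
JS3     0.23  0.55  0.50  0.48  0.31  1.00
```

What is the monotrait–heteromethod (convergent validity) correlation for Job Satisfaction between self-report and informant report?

0.55

Same trait (JS), different methods: r(JS3, JS1) = 0.55.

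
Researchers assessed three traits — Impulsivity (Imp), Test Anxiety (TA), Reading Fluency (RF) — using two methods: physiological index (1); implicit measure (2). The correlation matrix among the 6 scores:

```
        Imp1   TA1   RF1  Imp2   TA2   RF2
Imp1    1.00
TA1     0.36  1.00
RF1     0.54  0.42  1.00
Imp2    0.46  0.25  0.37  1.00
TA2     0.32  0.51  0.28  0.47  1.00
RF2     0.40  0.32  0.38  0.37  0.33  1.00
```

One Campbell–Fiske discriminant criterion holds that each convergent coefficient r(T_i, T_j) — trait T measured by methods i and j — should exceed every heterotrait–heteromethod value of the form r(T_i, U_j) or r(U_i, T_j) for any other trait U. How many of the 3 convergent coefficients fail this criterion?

Each convergent coefficient versus the relevant comparison correlations:
Imp (methods 1·2): 0.46 vs {0.32, 0.25, 0.40, 0.37} → pass.
TA (methods 1·2): 0.51 vs {0.25, 0.32, 0.32, 0.28} → pass.
RF (methods 1·2): 0.38 vs {0.37, 0.40, 0.28, 0.32} → fail.
1 of 3 fail.

1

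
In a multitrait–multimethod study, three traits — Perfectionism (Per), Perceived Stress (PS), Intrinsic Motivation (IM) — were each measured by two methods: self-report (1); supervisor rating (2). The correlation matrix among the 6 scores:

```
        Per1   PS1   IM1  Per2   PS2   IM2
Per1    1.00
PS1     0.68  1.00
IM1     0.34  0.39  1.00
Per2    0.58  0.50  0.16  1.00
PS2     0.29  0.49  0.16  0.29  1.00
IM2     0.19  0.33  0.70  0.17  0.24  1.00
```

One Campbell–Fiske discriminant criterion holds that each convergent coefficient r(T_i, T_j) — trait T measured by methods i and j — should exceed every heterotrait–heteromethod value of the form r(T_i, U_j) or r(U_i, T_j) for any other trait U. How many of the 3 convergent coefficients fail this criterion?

Each convergent coefficient versus the relevant comparison correlations:
Per (methods 1·2): 0.58 vs {0.29, 0.50, 0.19, 0.16} → pass.
PS (methods 1·2): 0.49 vs {0.50, 0.29, 0.33, 0.16} → fail.
IM (methods 1·2): 0.70 vs {0.16, 0.19, 0.16, 0.33} → pass.
1 of 3 fail.

1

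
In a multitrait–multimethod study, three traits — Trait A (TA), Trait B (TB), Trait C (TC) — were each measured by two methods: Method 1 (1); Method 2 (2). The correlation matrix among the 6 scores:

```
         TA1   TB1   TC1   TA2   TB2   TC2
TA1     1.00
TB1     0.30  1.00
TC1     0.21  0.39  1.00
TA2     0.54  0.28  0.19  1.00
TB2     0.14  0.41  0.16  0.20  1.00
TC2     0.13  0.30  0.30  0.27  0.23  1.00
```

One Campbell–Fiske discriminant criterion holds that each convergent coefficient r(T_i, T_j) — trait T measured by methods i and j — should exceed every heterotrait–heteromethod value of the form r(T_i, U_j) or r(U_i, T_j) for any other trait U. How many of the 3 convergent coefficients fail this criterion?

Checking each validity diagonal entry against its comparison values:
TA (methods 1·2): 0.54 vs {0.14, 0.28, 0.13, 0.19} → pass.
TB (methods 1·2): 0.41 vs {0.28, 0.14, 0.30, 0.16} → pass.
TC (methods 1·2): 0.30 vs {0.19, 0.13, 0.16, 0.30} → fail.
1 of 3 fail.

1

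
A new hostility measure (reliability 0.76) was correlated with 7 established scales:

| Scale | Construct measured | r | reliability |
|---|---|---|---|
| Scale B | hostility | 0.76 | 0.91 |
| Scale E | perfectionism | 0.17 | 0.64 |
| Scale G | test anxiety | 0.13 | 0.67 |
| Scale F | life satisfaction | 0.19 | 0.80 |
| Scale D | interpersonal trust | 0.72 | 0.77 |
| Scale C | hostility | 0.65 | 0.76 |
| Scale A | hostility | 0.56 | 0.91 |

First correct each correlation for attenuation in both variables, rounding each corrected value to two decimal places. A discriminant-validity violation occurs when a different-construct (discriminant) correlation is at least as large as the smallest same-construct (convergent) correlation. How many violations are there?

Disattenuated r (r / √(r_scale · r_new)):
  Scale B (conv): 0.76 / √(0.91·0.76) = 0.91
  Scale E (disc): 0.17 / √(0.64·0.76) = 0.24
  Scale G (disc): 0.13 / √(0.67·0.76) = 0.18
  Scale F (disc): 0.19 / √(0.80·0.76) = 0.24
  Scale D (disc): 0.72 / √(0.77·0.76) = 0.94
  Scale C (conv): 0.65 / √(0.76·0.76) = 0.86
  Scale A (conv): 0.56 / √(0.91·0.76) = 0.67
Smallest convergent = 0.67. Discriminant values: 0.24, 0.18, 0.24, 0.94; count ≥ 0.67 → 1.

1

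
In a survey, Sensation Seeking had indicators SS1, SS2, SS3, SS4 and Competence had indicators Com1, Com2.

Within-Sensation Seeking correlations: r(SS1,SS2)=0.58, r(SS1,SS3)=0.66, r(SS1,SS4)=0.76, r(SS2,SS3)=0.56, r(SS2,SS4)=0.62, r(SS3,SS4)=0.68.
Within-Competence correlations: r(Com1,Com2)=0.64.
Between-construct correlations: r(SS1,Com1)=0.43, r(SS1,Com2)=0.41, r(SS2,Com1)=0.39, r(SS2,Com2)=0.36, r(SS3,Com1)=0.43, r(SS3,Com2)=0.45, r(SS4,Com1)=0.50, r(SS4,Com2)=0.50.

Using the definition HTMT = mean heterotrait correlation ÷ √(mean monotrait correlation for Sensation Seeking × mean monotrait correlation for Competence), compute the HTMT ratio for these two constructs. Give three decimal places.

Mean between = 3.47/8 = 0.4338.
Mean within-SS = 3.86/6 = 0.6433; mean within-Com = 0.64/1 = 0.6400.
Geometric mean = √(0.6433 × 0.6400) = 0.6416.
HTMT = 0.4338 / 0.6416 = 0.676.

0.676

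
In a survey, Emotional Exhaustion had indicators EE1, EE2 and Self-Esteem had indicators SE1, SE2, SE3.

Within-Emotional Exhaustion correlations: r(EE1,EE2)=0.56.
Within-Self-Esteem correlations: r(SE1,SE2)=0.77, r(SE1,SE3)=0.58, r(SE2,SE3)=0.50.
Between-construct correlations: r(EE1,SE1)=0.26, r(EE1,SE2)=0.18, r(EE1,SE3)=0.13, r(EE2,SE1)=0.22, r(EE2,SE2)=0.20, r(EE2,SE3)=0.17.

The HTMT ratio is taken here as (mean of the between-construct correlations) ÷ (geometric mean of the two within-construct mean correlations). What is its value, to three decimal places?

Between-construct mean = 1.16/6 = 0.1933.
Mean within-EE = 0.56/1 = 0.5600; mean within-SE = 1.85/3 = 0.6167.
Geometric mean = √(0.5600 × 0.6167) = 0.5877.
HTMT = 0.1933 / 0.5877 = 0.329.

0.329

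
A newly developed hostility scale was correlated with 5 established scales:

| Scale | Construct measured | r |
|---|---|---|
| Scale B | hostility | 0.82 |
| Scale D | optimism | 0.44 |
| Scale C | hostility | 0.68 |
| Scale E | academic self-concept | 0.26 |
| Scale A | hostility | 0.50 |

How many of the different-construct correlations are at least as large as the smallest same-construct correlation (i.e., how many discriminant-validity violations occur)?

0

Convergent (same construct = hostility): Scale B, Scale C, Scale A.
Smallest convergent = 0.50. Discriminant values: 0.44, 0.26; count ≥ 0.50 → 0.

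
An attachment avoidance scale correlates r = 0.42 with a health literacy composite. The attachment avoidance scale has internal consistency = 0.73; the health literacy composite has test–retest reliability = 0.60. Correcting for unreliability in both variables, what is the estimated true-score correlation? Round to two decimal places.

r_true = r_obs / √(r_xx · r_yy) = 0.42 / √(0.73 × 0.60) = 0.42 / √0.4380 = 0.42 / 0.6618 ≈ 0.63.

0.63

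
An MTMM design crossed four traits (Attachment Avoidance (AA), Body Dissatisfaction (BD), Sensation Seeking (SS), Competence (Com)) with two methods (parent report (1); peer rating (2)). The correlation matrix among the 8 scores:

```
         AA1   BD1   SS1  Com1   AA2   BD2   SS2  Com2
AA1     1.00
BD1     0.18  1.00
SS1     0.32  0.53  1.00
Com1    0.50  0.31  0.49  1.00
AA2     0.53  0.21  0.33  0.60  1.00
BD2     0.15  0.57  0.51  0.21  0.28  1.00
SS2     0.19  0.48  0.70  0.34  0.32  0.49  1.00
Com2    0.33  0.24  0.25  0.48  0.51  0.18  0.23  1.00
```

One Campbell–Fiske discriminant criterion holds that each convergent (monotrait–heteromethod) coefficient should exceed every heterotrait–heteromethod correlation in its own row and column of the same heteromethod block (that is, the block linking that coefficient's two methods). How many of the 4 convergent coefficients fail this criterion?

Each convergent coefficient versus the relevant comparison correlations:
AA (methods 1·2): 0.53 vs {0.15, 0.21, 0.19, 0.33, 0.33, 0.60} → fail.
BD (methods 1·2): 0.57 vs {0.21, 0.15, 0.48, 0.51, 0.24, 0.21} → pass.
SS (methods 1·2): 0.70 vs {0.33, 0.19, 0.51, 0.48, 0.25, 0.34} → pass.
Com (methods 1·2): 0.48 vs {0.60, 0.33, 0.21, 0.24, 0.34, 0.25} → fail.
2 of 4 fail.

2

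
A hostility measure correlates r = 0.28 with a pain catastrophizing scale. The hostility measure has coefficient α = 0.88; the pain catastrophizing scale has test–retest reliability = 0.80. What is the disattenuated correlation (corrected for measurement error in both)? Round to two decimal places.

r_true = r_obs / √(r_xx · r_yy) = 0.28 / √(0.88 × 0.80) = 0.28 / √0.7040 = 0.28 / 0.8390 ≈ 0.33.

0.33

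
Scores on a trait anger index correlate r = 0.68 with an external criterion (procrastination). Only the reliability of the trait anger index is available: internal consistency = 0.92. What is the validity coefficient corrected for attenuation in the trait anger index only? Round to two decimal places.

Single correction: r_c = r_obs / √r_xx = 0.68 / √0.92 = 0.68 / 0.9592 ≈ 0.71.

0.71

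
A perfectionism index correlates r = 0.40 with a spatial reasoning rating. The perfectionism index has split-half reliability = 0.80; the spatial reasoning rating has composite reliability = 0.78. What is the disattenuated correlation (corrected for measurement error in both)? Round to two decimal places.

r_true = r_obs / √(r_xx · r_yy) = 0.40 / √(0.80 × 0.78) = 0.40 / √0.6240 = 0.40 / 0.7899 ≈ 0.51.

0.51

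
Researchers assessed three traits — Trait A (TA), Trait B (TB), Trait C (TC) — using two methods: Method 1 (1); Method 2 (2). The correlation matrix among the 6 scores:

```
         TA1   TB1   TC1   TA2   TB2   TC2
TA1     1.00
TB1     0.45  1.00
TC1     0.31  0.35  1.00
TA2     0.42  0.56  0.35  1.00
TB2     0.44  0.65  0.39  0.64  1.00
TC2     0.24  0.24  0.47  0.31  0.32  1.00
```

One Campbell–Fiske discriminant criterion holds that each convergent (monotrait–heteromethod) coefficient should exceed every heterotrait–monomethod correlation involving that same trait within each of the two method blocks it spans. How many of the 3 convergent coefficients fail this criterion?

Convergent coefficients and their comparison sets:
TA (methods 1·2): 0.42 vs {0.45, 0.64, 0.31, 0.31} → fail.
TB (methods 1·2): 0.65 vs {0.45, 0.64, 0.35, 0.32} → pass.
TC (methods 1·2): 0.47 vs {0.31, 0.31, 0.35, 0.32} → pass.
1 of 3 fail.

1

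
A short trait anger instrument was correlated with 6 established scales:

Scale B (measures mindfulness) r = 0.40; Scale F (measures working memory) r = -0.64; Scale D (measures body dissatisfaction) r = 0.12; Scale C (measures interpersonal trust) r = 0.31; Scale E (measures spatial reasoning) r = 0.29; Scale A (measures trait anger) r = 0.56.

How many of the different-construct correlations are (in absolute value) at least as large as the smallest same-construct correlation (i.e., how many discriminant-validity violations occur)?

1

Convergent (same construct = trait anger): Scale A.
Smallest convergent = 0.56. Discriminant |r|: 0.40, 0.64, 0.12, 0.31, 0.29; count ≥ 0.56 → 1.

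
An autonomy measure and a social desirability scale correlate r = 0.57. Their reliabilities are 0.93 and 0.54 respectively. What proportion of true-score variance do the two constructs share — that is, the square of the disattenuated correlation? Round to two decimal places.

0.65

Disattenuated r = 0.57 / √(0.93 × 0.54) = 0.57 / 0.7087 = 0.8043.
Shared true-score variance = 0.8043² = 0.6469 ≈ 0.65.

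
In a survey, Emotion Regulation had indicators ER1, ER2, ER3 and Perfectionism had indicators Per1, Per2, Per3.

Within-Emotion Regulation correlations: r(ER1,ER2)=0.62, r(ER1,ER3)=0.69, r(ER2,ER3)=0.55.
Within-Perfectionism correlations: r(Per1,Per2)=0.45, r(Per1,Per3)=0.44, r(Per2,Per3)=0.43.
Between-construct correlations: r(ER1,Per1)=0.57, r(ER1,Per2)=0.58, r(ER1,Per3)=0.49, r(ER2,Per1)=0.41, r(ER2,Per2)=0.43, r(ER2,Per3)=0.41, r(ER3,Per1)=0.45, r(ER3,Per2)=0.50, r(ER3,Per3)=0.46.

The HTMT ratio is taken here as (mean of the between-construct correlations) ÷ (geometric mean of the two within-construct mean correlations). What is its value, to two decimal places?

0.91

Mean between = 4.30/9 = 0.4778.
Mean within-ER = 1.86/3 = 0.6200; mean within-Per = 1.32/3 = 0.4400.
Geometric mean = √(0.6200 × 0.4400) = 0.5223.
HTMT = 0.4778 / 0.5223 = 0.91.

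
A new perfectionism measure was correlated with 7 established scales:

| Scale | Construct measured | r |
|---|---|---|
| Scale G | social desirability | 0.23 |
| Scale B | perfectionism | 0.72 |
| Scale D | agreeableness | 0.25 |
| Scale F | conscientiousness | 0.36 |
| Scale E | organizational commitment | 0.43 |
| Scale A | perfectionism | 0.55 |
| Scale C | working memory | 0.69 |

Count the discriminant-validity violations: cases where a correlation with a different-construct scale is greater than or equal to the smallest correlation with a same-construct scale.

1

Convergent (same construct = perfectionism): Scale B, Scale A.
Smallest convergent = 0.55. Discriminant values: 0.23, 0.25, 0.36, 0.43, 0.69; count ≥ 0.55 → 1.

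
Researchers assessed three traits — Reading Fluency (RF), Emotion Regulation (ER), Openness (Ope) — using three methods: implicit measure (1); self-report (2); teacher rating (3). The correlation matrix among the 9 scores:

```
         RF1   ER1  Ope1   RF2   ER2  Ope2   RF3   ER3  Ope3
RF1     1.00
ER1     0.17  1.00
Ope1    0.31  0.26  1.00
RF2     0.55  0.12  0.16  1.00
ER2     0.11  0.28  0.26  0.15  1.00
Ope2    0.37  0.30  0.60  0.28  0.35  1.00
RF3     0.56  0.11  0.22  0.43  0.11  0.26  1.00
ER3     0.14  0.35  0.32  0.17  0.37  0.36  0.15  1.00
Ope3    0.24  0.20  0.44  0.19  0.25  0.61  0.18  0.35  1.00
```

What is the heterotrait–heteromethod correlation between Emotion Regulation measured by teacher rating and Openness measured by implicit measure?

0.32

Different traits and methods: r(ER3, Ope1) = 0.32.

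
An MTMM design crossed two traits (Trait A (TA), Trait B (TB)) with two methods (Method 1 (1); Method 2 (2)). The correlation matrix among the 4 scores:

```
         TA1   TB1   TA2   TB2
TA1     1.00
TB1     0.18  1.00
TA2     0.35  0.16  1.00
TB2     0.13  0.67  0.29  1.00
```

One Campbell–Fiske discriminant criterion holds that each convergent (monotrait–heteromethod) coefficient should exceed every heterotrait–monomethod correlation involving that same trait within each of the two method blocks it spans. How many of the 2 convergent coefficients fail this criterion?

0

Checking each validity diagonal entry against its comparison values:
TA (methods 1·2): 0.35 vs {0.18, 0.29} → pass.
TB (methods 1·2): 0.67 vs {0.18, 0.29} → pass.
0 of 2 fail.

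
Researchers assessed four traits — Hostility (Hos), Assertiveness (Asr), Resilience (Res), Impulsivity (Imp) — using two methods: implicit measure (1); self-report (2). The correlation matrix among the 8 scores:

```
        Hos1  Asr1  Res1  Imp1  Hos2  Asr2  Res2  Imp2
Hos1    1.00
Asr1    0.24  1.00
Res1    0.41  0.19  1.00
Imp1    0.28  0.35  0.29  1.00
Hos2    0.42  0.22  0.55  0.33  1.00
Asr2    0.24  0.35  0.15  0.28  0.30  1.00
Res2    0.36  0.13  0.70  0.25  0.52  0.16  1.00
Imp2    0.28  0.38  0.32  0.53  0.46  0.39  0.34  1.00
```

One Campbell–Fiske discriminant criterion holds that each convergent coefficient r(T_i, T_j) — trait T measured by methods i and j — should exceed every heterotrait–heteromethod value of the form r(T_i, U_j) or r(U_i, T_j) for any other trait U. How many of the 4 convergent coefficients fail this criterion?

2

Checking each validity diagonal entry against its comparison values:
Hos (methods 1·2): 0.42 vs {0.24, 0.22, 0.36, 0.55, 0.28, 0.33} → fail.
Asr (methods 1·2): 0.35 vs {0.22, 0.24, 0.13, 0.15, 0.38, 0.28} → fail.
Res (methods 1·2): 0.70 vs {0.55, 0.36, 0.15, 0.13, 0.32, 0.25} → pass.
Imp (methods 1·2): 0.53 vs {0.33, 0.28, 0.28, 0.38, 0.25, 0.32} → pass.
2 of 4 fail.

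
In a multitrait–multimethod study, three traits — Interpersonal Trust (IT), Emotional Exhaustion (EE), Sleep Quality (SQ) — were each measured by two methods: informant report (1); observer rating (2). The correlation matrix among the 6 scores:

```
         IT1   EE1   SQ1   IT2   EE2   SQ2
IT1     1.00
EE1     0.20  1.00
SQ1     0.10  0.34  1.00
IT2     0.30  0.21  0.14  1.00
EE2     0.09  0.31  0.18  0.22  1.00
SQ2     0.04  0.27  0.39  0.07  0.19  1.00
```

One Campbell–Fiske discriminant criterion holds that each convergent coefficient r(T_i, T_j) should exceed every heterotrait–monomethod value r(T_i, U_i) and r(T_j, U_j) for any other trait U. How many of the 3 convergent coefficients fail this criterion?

1

Convergent coefficients and their comparison sets:
IT (methods 1·2): 0.30 vs {0.20, 0.22, 0.10, 0.07} → pass.
EE (methods 1·2): 0.31 vs {0.20, 0.22, 0.34, 0.19} → fail.
SQ (methods 1·2): 0.39 vs {0.10, 0.07, 0.34, 0.19} → pass.
1 of 3 fail.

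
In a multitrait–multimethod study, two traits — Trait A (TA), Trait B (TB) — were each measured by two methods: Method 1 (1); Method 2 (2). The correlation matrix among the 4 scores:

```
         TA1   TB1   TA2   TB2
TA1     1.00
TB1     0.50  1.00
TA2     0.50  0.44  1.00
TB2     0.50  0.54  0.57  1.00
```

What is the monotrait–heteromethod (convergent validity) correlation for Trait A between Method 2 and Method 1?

Same trait (TA), different methods: r(TA2, TA1) = 0.50.

0.50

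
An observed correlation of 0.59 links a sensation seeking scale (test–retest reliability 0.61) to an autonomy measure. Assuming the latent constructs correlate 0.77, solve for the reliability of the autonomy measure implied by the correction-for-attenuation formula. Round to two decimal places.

0.96

r_true = r_obs / √(r_xx · r_yy) ⇒ 0.77 = 0.59 / √(0.61 · r_yy).
√(0.61 · r_yy) = 0.59 / 0.77 = 0.7662; 0.61 · r_yy = 0.5871; r_yy = 0.5871 / 0.61 ≈ 0.96.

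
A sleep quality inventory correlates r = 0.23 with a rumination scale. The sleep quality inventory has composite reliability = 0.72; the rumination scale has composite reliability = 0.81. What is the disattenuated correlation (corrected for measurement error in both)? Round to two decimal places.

r_true = r_obs / √(r_xx · r_yy) = 0.23 / √(0.72 × 0.81) = 0.23 / √0.5832 = 0.23 / 0.7637 ≈ 0.30.

0.30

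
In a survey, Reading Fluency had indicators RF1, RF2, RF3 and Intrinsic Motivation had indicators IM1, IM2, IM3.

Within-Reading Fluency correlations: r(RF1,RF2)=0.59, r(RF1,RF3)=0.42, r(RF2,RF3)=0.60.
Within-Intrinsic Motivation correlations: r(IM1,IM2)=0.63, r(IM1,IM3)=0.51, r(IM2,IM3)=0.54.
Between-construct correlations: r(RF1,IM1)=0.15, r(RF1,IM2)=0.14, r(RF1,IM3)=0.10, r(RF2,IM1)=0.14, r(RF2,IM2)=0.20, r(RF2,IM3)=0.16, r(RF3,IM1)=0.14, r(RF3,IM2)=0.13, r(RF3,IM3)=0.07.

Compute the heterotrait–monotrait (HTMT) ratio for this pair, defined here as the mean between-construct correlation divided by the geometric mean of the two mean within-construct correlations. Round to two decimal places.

0.25

Mean between = 1.23/9 = 0.1367.
Mean within-RF = 1.61/3 = 0.5367; mean within-IM = 1.68/3 = 0.5600.
Geometric mean = √(0.5367 × 0.5600) = 0.5482.
HTMT = 0.1367 / 0.5482 = 0.25.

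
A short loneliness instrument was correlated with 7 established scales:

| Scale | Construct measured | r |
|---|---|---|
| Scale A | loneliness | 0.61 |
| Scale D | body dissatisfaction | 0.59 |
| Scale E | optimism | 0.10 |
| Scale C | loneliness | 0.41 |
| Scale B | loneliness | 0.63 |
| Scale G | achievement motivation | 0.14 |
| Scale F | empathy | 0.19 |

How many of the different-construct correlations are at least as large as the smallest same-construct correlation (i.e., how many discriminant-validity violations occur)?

Convergent (same construct = loneliness): Scale A, Scale C, Scale B.
Smallest convergent = 0.41. Discriminant values: 0.59, 0.10, 0.14, 0.19; count ≥ 0.41 → 1.

1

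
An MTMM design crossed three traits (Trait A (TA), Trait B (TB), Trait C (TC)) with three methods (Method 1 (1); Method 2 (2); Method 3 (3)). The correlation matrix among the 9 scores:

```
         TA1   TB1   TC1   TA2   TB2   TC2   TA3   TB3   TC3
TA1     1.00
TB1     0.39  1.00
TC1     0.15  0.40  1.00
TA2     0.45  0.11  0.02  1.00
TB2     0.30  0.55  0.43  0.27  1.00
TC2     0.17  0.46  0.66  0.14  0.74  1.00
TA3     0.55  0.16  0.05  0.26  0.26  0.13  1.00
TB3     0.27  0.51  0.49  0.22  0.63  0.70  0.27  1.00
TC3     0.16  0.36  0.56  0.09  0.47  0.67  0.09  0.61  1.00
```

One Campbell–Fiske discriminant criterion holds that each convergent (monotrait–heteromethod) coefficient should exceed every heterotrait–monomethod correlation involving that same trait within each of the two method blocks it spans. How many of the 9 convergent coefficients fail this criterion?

7

Convergent coefficients and their comparison sets:
TA (methods 1·2): 0.45 vs {0.39, 0.27, 0.15, 0.14} → pass.
TA (methods 1·3): 0.55 vs {0.39, 0.27, 0.15, 0.09} → pass.
TA (methods 2·3): 0.26 vs {0.27, 0.27, 0.14, 0.09} → fail.
TB (methods 1·2): 0.55 vs {0.39, 0.27, 0.40, 0.74} → fail.
TB (methods 1·3): 0.51 vs {0.39, 0.27, 0.40, 0.61} → fail.
TB (methods 2·3): 0.63 vs {0.27, 0.27, 0.74, 0.61} → fail.
TC (methods 1·2): 0.66 vs {0.15, 0.14, 0.40, 0.74} → fail.
TC (methods 1·3): 0.56 vs {0.15, 0.09, 0.40, 0.61} → fail.
TC (methods 2·3): 0.67 vs {0.14, 0.09, 0.74, 0.61} → fail.
7 of 9 fail.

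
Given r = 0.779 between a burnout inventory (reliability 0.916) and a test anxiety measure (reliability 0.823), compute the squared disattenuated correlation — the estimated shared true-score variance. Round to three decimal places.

Disattenuated r = 0.779 / √(0.916 × 0.823) = 0.779 / 0.8683 = 0.8972.
Shared true-score variance = 0.8972² = 0.8050 ≈ 0.805.

0.805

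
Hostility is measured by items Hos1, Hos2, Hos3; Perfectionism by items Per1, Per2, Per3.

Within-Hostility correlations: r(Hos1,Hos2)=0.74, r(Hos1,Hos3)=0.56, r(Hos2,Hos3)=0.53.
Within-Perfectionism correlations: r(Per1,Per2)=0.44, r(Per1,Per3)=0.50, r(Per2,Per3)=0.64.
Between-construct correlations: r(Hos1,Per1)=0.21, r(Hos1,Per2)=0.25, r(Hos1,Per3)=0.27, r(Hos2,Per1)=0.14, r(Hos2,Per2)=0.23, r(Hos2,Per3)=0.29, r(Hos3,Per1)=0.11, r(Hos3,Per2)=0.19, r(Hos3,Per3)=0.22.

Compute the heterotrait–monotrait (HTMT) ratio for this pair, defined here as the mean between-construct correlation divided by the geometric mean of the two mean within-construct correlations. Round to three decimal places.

0.374

Mean heterotrait r = 1.91/9 = 0.2122.
Mean within-Hos = 1.83/3 = 0.6100; mean within-Per = 1.58/3 = 0.5267.
Geometric mean = √(0.6100 × 0.5267) = 0.5668.
HTMT = 0.2122 / 0.5668 = 0.374.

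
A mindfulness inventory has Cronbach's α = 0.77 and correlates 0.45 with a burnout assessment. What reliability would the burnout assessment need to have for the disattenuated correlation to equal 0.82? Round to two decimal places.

r_true = r_obs / √(r_xx · r_yy) ⇒ 0.82 = 0.45 / √(0.77 · r_yy).
√(0.77 · r_yy) = 0.45 / 0.82 = 0.5488; 0.77 · r_yy = 0.3012; r_yy = 0.3012 / 0.77 ≈ 0.39.

0.39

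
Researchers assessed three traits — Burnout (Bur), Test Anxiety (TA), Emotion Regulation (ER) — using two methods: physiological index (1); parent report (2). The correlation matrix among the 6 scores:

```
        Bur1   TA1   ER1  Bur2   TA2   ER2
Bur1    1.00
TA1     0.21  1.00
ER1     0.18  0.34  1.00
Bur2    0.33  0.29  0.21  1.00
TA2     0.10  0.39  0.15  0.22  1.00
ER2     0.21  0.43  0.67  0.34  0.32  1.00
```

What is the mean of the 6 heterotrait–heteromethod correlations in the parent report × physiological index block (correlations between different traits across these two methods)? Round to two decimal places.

HTHM values (method 2 × method 1): 0.29, 0.21, 0.10, 0.15, 0.21, 0.43; mean = 1.39/6 = 0.23.

0.23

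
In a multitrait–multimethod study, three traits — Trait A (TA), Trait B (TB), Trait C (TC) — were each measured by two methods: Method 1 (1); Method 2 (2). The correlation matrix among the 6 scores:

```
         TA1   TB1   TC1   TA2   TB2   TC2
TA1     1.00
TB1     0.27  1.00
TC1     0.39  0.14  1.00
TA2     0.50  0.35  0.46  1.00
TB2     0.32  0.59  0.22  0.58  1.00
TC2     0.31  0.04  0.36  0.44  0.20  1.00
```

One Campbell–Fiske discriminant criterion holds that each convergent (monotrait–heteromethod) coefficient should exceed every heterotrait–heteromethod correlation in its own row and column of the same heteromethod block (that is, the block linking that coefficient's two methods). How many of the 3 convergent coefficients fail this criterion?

Convergent coefficients and their comparison sets:
TA (methods 1·2): 0.50 vs {0.32, 0.35, 0.31, 0.46} → pass.
TB (methods 1·2): 0.59 vs {0.35, 0.32, 0.04, 0.22} → pass.
TC (methods 1·2): 0.36 vs {0.46, 0.31, 0.22, 0.04} → fail.
1 of 3 fail.

1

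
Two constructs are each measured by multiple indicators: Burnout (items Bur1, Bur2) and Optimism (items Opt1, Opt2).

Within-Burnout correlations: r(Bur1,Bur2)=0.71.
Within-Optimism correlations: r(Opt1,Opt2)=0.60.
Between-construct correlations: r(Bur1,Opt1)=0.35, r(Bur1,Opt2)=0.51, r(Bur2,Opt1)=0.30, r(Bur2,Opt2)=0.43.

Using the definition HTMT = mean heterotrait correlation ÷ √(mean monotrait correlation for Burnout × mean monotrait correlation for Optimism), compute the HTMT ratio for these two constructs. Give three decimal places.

0.609

Mean heterotrait r = 1.59/4 = 0.3975.
Mean within-Bur = 0.71/1 = 0.7100; mean within-Opt = 0.60/1 = 0.6000.
Geometric mean = √(0.7100 × 0.6000) = 0.6527.
HTMT = 0.3975 / 0.6527 = 0.609.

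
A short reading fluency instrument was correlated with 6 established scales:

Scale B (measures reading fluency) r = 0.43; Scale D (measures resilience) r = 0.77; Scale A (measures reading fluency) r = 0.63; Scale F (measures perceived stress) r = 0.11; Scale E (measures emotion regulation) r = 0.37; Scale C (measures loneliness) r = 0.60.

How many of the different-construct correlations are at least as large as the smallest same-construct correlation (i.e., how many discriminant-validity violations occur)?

Convergent (same construct = reading fluency): Scale B, Scale A.
Smallest convergent = 0.43. Discriminant values: 0.77, 0.11, 0.37, 0.60; count ≥ 0.43 → 2.

2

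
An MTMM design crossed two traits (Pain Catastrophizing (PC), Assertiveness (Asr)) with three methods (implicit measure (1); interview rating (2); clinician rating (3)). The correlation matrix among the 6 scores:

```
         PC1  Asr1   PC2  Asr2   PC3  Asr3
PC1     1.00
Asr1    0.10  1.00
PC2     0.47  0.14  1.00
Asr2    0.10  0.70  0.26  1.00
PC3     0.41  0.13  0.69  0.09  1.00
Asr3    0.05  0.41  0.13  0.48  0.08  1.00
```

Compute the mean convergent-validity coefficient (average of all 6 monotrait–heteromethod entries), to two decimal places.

0.53

Convergent values: 0.47, 0.41, 0.69, 0.70, 0.41, 0.48; mean = 3.16/6 = 0.53.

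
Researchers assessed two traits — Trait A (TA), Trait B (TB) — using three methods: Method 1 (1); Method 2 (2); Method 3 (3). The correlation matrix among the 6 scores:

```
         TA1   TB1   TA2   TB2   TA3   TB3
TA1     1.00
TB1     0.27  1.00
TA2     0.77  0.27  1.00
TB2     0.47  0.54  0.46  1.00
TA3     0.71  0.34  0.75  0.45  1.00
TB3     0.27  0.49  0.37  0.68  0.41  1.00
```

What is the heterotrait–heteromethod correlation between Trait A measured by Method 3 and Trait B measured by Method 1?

Different traits and methods: r(TA3, TB1) = 0.34.

0.34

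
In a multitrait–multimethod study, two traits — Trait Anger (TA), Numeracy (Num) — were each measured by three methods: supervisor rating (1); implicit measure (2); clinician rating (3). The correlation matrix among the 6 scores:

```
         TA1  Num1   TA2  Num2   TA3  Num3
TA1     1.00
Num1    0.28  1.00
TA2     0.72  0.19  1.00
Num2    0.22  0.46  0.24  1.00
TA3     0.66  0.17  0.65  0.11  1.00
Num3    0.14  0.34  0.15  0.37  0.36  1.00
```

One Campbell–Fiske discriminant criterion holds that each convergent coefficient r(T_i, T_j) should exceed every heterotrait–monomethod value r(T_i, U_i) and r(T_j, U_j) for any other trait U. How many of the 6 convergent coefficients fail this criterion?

1

Convergent coefficients and their comparison sets:
TA (methods 1·2): 0.72 vs {0.28, 0.24} → pass.
TA (methods 1·3): 0.66 vs {0.28, 0.36} → pass.
TA (methods 2·3): 0.65 vs {0.24, 0.36} → pass.
Num (methods 1·2): 0.46 vs {0.28, 0.24} → pass.
Num (methods 1·3): 0.34 vs {0.28, 0.36} → fail.
Num (methods 2·3): 0.37 vs {0.24, 0.36} → pass.
1 of 6 fail.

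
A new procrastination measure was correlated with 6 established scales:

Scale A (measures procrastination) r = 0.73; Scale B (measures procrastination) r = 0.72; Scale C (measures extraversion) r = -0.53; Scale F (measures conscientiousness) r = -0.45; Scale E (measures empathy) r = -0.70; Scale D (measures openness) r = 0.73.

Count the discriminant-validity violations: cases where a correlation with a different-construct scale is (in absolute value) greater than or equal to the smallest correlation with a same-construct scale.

Convergent (same construct = procrastination): Scale A, Scale B.
Smallest convergent = 0.72. Discriminant |r|: 0.53, 0.45, 0.70, 0.73; count ≥ 0.72 → 1.

1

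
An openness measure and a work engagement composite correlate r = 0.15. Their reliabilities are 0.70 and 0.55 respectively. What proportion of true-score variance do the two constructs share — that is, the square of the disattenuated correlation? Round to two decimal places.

0.06

Disattenuated r = 0.15 / √(0.70 × 0.55) = 0.15 / 0.6205 = 0.2417.
Shared true-score variance = 0.2417² = 0.0584 ≈ 0.06.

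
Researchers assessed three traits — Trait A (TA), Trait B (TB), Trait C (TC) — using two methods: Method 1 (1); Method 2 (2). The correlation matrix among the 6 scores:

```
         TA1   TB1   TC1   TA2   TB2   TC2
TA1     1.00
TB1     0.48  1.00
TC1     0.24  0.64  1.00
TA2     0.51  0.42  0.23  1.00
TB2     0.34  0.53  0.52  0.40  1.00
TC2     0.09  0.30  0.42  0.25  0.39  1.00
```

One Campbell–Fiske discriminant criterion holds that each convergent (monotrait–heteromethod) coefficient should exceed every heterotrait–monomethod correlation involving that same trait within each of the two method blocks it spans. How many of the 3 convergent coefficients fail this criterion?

2

Checking each validity diagonal entry against its comparison values:
TA (methods 1·2): 0.51 vs {0.48, 0.40, 0.24, 0.25} → pass.
TB (methods 1·2): 0.53 vs {0.48, 0.40, 0.64, 0.39} → fail.
TC (methods 1·2): 0.42 vs {0.24, 0.25, 0.64, 0.39} → fail.
2 of 3 fail.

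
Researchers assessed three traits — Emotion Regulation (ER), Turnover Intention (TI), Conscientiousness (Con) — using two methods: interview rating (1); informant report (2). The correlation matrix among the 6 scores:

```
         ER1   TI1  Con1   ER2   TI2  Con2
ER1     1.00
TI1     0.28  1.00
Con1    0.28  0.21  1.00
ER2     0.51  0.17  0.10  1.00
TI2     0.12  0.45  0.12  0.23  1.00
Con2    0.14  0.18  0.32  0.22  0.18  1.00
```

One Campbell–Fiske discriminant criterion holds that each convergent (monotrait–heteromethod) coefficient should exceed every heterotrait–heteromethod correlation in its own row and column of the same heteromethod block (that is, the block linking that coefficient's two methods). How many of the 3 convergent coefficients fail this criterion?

Checking each validity diagonal entry against its comparison values:
ER (methods 1·2): 0.51 vs {0.12, 0.17, 0.14, 0.10} → pass.
TI (methods 1·2): 0.45 vs {0.17, 0.12, 0.18, 0.12} → pass.
Con (methods 1·2): 0.32 vs {0.10, 0.14, 0.12, 0.18} → pass.
0 of 3 fail.

0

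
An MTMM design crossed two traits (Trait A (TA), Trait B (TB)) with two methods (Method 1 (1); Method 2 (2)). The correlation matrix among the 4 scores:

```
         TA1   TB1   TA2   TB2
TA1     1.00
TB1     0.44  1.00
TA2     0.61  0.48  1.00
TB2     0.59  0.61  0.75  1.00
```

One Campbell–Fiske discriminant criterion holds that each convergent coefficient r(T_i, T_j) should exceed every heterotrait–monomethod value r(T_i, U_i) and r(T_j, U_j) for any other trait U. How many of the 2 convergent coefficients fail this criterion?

2

Checking each validity diagonal entry against its comparison values:
TA (methods 1·2): 0.61 vs {0.44, 0.75} → fail.
TB (methods 1·2): 0.61 vs {0.44, 0.75} → fail.
2 of 2 fail.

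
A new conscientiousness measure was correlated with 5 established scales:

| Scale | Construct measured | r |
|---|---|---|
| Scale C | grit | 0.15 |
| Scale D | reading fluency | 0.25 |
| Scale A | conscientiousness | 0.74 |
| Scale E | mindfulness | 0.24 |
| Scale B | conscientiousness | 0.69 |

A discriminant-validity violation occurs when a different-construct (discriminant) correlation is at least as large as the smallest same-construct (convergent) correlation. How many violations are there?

0

Convergent (same construct = conscientiousness): Scale A, Scale B.
Smallest convergent = 0.69. Discriminant values: 0.15, 0.25, 0.24; count ≥ 0.69 → 0.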